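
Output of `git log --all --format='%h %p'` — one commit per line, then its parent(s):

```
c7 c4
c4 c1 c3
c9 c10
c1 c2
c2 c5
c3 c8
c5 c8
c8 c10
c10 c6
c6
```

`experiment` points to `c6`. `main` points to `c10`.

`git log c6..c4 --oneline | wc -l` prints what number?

Reachable from c4: {c1, c10, c2, c3, c4, c5, c6, c8}.
Reachable from c6: {c6}.
In c4's history but not c6's: {c1, c10, c2, c3, c4, c5, c8} — 7 commits.

7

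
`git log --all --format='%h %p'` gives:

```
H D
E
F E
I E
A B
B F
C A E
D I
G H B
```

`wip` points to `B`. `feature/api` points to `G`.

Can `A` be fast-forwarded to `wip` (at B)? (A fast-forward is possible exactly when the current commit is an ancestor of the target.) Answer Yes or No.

No

A fast-forward from A to B is possible iff A is an ancestor of B.
Ancestors of B: {B, E, F}.
A is not among them, so fast-forward is not possible.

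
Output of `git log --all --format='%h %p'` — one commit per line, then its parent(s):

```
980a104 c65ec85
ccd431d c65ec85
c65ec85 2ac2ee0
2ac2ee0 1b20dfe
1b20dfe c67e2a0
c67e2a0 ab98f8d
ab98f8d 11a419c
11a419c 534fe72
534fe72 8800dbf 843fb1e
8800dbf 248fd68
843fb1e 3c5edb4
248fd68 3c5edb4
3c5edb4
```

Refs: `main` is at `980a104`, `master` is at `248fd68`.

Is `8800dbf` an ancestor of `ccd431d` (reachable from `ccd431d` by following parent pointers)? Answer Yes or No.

Yes

Ancestors of ccd431d (commits reachable by following parents): {11a419c, 1b20dfe, 248fd68, 2ac2ee0, 3c5edb4, 534fe72, 843fb1e, 8800dbf, ab98f8d, c65ec85, c67e2a0, ccd431d}.
8800dbf is in that set, so it is an ancestor of ccd431d.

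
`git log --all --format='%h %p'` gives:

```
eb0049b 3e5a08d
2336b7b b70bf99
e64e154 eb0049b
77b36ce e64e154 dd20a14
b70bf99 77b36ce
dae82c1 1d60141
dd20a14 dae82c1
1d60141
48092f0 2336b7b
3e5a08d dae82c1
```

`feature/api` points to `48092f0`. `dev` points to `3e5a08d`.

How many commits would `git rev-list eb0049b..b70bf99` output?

4

Reachable from b70bf99: {1d60141, 3e5a08d, 77b36ce, b70bf99, dae82c1, dd20a14, e64e154, eb0049b}.
Reachable from eb0049b: {1d60141, 3e5a08d, dae82c1, eb0049b}.
In b70bf99's history but not eb0049b's: {77b36ce, b70bf99, dd20a14, e64e154} — 4 commits.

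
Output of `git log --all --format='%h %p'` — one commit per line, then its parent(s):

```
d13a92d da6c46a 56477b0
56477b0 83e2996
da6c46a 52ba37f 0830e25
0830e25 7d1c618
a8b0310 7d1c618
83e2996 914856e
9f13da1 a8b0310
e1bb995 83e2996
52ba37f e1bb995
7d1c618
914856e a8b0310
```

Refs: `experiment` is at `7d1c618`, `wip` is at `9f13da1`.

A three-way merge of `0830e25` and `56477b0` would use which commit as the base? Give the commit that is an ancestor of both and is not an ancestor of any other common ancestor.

7d1c618

Ancestors of 0830e25: {0830e25, 7d1c618}.
Ancestors of 56477b0: {56477b0, 7d1c618, 83e2996, 914856e, a8b0310}.
Common ancestors: {7d1c618}.
The only common ancestor is 7d1c618, so it is the merge base.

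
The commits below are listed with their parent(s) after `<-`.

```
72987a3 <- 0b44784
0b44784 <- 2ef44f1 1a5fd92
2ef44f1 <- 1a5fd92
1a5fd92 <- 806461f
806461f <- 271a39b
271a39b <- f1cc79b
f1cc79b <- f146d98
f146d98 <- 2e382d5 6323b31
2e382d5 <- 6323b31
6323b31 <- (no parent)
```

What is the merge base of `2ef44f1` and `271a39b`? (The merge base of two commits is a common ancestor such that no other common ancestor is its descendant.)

271a39b

Ancestors of 2ef44f1: {1a5fd92, 271a39b, 2e382d5, 2ef44f1, 6323b31, 806461f, f146d98, f1cc79b}.
Ancestors of 271a39b: {271a39b, 2e382d5, 6323b31, f146d98, f1cc79b}.
Common ancestors: {271a39b, 2e382d5, 6323b31, f146d98, f1cc79b}.
Among these, 271a39b is not an ancestor of any other common ancestor — it is the merge base.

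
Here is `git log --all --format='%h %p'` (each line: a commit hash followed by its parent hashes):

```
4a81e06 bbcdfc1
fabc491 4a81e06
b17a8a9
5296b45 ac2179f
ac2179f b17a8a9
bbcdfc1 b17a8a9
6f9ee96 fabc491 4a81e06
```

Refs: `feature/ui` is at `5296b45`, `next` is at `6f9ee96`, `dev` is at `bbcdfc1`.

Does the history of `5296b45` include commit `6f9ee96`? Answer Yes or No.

No

Ancestors of 5296b45: {5296b45, ac2179f, b17a8a9}.
6f9ee96 is not in that set, so it is not an ancestor of 5296b45.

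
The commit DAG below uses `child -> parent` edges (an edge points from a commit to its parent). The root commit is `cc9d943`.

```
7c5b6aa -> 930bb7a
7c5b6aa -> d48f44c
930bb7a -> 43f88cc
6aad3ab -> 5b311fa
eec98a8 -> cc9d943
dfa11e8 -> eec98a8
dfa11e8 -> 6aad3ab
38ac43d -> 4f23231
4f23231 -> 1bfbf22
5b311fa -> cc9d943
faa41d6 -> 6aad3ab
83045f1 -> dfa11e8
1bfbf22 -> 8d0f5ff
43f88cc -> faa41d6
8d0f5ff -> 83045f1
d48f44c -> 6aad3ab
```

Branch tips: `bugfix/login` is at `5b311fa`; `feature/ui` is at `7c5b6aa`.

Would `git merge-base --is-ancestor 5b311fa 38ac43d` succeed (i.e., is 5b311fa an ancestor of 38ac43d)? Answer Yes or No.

Yes

Ancestors of 38ac43d (commits reachable by following parents): {1bfbf22, 38ac43d, 4f23231, 5b311fa, 6aad3ab, 83045f1, 8d0f5ff, cc9d943, dfa11e8, eec98a8}.
5b311fa is in that set, so it is an ancestor of 38ac43d.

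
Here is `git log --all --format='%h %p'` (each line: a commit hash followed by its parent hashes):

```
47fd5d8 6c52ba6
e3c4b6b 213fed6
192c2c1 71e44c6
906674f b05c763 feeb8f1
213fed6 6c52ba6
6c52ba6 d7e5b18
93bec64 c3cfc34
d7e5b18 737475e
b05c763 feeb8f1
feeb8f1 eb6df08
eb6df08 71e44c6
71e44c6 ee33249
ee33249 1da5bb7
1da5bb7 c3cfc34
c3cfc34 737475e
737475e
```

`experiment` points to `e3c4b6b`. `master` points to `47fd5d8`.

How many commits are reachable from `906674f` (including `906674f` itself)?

Walking parent pointers from 906674f: reachable set = {1da5bb7, 71e44c6, 737475e, 906674f, b05c763, c3cfc34, eb6df08, ee33249, feeb8f1}.
That is 9 commits.

9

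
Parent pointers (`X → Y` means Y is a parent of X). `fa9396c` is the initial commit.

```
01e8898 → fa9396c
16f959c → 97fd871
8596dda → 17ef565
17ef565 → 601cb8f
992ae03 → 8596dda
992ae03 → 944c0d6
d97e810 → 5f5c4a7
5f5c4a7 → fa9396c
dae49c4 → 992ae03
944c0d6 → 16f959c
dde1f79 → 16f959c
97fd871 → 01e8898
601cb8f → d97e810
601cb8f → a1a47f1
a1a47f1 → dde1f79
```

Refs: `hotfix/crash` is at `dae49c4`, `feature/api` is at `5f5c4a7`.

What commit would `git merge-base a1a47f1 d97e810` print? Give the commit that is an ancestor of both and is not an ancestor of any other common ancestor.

Ancestors of a1a47f1: {01e8898, 16f959c, 97fd871, a1a47f1, dde1f79, fa9396c}.
Ancestors of d97e810: {5f5c4a7, d97e810, fa9396c}.
Common ancestors: {fa9396c}.
The only common ancestor is fa9396c, so it is the merge base.

fa9396c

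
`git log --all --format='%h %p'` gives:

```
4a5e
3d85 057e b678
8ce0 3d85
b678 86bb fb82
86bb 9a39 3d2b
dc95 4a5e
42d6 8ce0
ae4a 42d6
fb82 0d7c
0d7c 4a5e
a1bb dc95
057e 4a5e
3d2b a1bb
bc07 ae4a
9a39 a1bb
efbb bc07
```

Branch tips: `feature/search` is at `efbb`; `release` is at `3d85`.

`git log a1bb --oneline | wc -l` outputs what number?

Walking parent pointers from a1bb: reachable set = {4a5e, a1bb, dc95}.
That is 3 commits.

3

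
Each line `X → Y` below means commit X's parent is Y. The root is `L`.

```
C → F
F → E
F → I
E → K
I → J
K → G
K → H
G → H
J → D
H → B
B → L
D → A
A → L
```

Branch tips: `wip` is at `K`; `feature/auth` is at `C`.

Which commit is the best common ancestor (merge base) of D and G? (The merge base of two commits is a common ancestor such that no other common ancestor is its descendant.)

Ancestors of D: {A, D, L}.
Ancestors of G: {B, G, H, L}.
Common ancestors: {L}.
The only common ancestor is L, so it is the merge base.

L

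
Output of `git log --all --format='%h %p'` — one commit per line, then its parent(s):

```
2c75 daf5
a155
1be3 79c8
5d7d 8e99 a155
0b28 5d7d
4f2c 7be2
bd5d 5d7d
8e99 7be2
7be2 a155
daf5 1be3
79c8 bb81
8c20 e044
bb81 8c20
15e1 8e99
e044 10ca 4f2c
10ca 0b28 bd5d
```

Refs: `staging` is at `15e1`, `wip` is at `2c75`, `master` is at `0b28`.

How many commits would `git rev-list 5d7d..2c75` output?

11

Reachable from 2c75: {0b28, 10ca, 1be3, 2c75, 4f2c, 5d7d, 79c8, 7be2, 8c20, 8e99, a155, bb81, bd5d, daf5, e044}.
Reachable from 5d7d: {5d7d, 7be2, 8e99, a155}.
In 2c75's history but not 5d7d's: {0b28, 10ca, 1be3, 2c75, 4f2c, 79c8, 8c20, bb81, bd5d, daf5, e044} — 11 commits.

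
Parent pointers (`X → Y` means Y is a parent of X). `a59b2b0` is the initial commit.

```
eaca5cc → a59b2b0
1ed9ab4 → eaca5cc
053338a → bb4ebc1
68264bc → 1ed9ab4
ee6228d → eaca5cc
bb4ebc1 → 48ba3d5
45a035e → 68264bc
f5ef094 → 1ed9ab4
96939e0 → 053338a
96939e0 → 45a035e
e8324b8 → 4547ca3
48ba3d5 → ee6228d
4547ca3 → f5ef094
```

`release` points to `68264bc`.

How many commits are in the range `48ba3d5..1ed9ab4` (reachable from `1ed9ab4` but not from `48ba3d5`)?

Reachable from 1ed9ab4: {1ed9ab4, a59b2b0, eaca5cc}.
Reachable from 48ba3d5: {48ba3d5, a59b2b0, eaca5cc, ee6228d}.
In 1ed9ab4's history but not 48ba3d5's: {1ed9ab4} — 1 commit.

1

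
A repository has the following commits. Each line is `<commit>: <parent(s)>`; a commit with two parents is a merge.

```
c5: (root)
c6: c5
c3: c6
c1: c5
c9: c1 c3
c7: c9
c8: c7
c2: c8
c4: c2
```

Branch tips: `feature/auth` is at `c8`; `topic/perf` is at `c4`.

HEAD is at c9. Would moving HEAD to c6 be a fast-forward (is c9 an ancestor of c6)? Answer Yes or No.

No

A fast-forward from c9 to c6 is possible iff c9 is an ancestor of c6.
Ancestors of c6: {c5, c6}.
c9 is not among them, so fast-forward is not possible.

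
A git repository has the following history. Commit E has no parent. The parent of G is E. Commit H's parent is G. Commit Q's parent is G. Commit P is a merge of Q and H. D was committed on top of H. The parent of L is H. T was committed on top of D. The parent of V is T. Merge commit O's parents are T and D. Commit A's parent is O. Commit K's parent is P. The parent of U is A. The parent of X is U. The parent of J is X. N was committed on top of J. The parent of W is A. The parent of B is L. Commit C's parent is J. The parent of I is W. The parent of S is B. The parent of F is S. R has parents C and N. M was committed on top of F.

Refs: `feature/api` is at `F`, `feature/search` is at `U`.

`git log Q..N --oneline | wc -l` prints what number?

9

Reachable from N: {A, D, E, G, H, J, N, O, T, U, X}.
Reachable from Q: {E, G, Q}.
In N's history but not Q's: {A, D, H, J, N, O, T, U, X} — 9 commits.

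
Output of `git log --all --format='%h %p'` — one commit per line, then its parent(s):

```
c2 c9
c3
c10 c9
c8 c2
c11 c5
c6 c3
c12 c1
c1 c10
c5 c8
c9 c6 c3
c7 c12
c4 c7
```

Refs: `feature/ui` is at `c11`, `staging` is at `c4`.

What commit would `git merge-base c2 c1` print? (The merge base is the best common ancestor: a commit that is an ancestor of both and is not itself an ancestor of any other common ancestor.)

Ancestors of c2: {c2, c3, c6, c9}.
Ancestors of c1: {c1, c10, c3, c6, c9}.
Common ancestors: {c3, c6, c9}.
Among these, c9 is not an ancestor of any other common ancestor — it is the merge base.

c9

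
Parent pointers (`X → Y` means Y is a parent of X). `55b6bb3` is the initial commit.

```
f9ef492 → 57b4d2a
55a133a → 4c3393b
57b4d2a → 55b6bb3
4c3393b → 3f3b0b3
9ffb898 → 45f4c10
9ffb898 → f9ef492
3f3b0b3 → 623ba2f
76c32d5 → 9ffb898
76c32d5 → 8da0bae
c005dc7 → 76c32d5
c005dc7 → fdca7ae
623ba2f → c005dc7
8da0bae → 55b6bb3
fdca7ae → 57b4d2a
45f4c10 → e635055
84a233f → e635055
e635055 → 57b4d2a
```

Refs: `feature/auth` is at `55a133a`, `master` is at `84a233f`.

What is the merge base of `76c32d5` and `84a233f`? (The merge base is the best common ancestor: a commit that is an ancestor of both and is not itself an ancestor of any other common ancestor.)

Ancestors of 76c32d5: {45f4c10, 55b6bb3, 57b4d2a, 76c32d5, 8da0bae, 9ffb898, e635055, f9ef492}.
Ancestors of 84a233f: {55b6bb3, 57b4d2a, 84a233f, e635055}.
Common ancestors: {55b6bb3, 57b4d2a, e635055}.
Among these, e635055 is not an ancestor of any other common ancestor — it is the merge base.

e635055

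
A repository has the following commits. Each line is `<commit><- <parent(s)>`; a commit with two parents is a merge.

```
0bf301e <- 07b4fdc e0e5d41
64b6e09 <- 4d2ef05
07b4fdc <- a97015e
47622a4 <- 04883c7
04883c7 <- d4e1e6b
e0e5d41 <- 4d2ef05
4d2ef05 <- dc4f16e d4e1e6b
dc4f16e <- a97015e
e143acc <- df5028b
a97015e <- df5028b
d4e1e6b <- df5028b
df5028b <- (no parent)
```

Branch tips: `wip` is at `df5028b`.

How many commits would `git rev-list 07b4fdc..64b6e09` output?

Reachable from 64b6e09: {4d2ef05, 64b6e09, a97015e, d4e1e6b, dc4f16e, df5028b}.
Reachable from 07b4fdc: {07b4fdc, a97015e, df5028b}.
In 64b6e09's history but not 07b4fdc's: {4d2ef05, 64b6e09, d4e1e6b, dc4f16e} — 4 commits.

4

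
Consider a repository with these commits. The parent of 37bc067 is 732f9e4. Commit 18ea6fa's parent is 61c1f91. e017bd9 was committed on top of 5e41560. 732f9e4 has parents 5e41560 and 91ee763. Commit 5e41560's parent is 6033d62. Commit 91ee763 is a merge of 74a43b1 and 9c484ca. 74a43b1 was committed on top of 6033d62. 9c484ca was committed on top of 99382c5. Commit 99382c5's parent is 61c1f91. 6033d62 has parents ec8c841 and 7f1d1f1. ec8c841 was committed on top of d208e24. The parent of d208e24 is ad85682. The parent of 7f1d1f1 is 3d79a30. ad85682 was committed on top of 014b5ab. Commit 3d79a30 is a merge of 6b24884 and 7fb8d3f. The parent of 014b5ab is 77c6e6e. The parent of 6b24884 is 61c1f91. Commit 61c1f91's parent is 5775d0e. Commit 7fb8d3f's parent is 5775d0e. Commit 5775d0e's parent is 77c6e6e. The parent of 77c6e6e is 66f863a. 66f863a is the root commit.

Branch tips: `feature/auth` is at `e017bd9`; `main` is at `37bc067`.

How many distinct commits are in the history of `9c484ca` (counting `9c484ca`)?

6

Walking parent pointers from 9c484ca: reachable set = {5775d0e, 61c1f91, 66f863a, 77c6e6e, 99382c5, 9c484ca}.
That is 6 commits.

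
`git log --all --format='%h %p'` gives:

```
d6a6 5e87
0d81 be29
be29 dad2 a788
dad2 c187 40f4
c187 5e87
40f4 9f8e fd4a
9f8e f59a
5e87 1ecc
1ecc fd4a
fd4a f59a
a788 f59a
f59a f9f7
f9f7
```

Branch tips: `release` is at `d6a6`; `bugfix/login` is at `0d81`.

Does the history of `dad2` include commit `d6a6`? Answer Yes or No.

No

Ancestors of dad2: {1ecc, 40f4, 5e87, 9f8e, c187, dad2, f59a, f9f7, fd4a}.
d6a6 is not in that set, so it is not an ancestor of dad2.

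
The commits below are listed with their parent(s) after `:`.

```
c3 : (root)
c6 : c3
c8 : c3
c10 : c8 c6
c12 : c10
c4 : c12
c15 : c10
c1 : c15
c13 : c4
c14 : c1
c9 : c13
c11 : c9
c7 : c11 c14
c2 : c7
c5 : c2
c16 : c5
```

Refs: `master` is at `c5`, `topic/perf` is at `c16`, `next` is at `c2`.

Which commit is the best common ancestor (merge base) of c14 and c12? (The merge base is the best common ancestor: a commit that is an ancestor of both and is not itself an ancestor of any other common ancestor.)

c10

Ancestors of c14: {c1, c10, c14, c15, c3, c6, c8}.
Ancestors of c12: {c10, c12, c3, c6, c8}.
Common ancestors: {c10, c3, c6, c8}.
Among these, c10 is not an ancestor of any other common ancestor — it is the merge base.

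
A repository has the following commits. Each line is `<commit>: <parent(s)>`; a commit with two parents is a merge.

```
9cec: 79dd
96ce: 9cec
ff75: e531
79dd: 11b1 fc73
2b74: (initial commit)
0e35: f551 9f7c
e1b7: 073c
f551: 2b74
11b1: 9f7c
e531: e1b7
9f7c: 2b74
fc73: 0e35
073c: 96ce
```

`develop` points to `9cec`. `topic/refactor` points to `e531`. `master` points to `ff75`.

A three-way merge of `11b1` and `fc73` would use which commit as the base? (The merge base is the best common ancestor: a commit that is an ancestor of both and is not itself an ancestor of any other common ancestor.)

9f7c

Ancestors of 11b1: {11b1, 2b74, 9f7c}.
Ancestors of fc73: {0e35, 2b74, 9f7c, f551, fc73}.
Common ancestors: {2b74, 9f7c}.
Among these, 9f7c is not an ancestor of any other common ancestor — it is the merge base.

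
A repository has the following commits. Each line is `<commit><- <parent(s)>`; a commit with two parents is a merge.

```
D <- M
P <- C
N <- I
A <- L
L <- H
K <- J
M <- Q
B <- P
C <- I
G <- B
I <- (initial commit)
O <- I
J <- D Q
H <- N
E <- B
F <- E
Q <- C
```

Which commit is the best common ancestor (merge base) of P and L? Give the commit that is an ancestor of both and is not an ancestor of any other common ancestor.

Ancestors of P: {C, I, P}.
Ancestors of L: {H, I, L, N}.
Common ancestors: {I}.
The only common ancestor is I, so it is the merge base.

I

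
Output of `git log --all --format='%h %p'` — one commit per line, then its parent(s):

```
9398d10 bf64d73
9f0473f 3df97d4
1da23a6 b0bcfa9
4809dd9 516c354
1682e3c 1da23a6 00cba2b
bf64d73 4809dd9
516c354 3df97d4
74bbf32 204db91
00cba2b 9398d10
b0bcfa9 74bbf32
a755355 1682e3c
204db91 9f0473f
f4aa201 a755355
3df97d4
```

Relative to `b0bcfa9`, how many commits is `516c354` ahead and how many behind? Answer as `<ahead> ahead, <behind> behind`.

Reachable from 516c354: {3df97d4, 516c354}.
Reachable from b0bcfa9: {204db91, 3df97d4, 74bbf32, 9f0473f, b0bcfa9}.
Only in 516c354's history (ahead): {516c354} — 1.
Only in b0bcfa9's history (behind): {204db91, 74bbf32, 9f0473f, b0bcfa9} — 4.

1 ahead, 4 behind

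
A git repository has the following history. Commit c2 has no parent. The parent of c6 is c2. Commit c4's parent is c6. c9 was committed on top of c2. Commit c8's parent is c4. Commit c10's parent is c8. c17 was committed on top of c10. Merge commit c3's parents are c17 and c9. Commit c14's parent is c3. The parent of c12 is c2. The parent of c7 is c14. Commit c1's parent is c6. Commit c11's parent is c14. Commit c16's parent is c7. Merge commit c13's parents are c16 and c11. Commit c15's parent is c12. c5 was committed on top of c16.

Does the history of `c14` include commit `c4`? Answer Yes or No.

Ancestors of c14 (commits reachable by following parents): {c10, c14, c17, c2, c3, c4, c6, c8, c9}.
c4 is in that set, so it is an ancestor of c14.

Yes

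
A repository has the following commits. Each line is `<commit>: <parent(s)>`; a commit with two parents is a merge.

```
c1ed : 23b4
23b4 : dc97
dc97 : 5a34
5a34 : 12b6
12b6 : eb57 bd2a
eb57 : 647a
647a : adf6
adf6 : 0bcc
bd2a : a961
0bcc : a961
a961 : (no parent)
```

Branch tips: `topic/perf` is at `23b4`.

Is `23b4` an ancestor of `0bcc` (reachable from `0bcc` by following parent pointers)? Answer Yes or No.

Ancestors of 0bcc: {0bcc, a961}.
23b4 is not in that set, so it is not an ancestor of 0bcc.

No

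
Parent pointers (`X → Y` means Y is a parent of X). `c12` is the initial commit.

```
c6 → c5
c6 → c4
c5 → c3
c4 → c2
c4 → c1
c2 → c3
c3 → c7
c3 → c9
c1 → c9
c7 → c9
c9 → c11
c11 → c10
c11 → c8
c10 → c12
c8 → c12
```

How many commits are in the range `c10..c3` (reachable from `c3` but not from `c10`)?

Reachable from c3: {c10, c11, c12, c3, c7, c8, c9}.
Reachable from c10: {c10, c12}.
In c3's history but not c10's: {c11, c3, c7, c8, c9} — 5 commits.

5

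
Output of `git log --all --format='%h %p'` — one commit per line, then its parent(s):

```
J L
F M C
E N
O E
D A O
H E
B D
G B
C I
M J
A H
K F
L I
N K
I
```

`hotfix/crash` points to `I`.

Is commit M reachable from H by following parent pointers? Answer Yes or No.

Yes

Ancestors of H (commits reachable by following parents): {C, E, F, H, I, J, K, L, M, N}.
M is in that set, so it is an ancestor of H.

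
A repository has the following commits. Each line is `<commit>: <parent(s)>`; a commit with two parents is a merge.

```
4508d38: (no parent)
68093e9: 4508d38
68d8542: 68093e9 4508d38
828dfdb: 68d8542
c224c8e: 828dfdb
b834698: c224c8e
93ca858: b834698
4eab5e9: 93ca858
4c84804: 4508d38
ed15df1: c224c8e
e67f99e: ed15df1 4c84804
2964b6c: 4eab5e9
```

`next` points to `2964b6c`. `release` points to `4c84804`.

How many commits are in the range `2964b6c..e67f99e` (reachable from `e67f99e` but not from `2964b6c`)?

3

Reachable from e67f99e: {4508d38, 4c84804, 68093e9, 68d8542, 828dfdb, c224c8e, e67f99e, ed15df1}.
Reachable from 2964b6c: {2964b6c, 4508d38, 4eab5e9, 68093e9, 68d8542, 828dfdb, 93ca858, b834698, c224c8e}.
In e67f99e's history but not 2964b6c's: {4c84804, e67f99e, ed15df1} — 3 commits.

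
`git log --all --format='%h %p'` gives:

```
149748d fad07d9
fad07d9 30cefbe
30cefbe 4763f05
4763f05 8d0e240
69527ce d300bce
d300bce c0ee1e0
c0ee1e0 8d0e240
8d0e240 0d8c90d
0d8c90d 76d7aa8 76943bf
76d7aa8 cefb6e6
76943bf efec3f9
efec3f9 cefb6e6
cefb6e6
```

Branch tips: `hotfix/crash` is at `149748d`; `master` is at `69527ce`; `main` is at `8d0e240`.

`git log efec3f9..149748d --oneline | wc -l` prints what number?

8

Reachable from 149748d: {0d8c90d, 149748d, 30cefbe, 4763f05, 76943bf, 76d7aa8, 8d0e240, cefb6e6, efec3f9, fad07d9}.
Reachable from efec3f9: {cefb6e6, efec3f9}.
In 149748d's history but not efec3f9's: {0d8c90d, 149748d, 30cefbe, 4763f05, 76943bf, 76d7aa8, 8d0e240, fad07d9} — 8 commits.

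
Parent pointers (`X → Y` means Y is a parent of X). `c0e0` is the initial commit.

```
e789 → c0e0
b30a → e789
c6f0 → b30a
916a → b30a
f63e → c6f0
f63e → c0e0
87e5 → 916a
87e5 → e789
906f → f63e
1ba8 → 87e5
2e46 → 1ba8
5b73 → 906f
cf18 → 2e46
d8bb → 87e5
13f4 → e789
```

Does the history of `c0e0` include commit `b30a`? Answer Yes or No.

Ancestors of c0e0: {c0e0}.
b30a is not in that set, so it is not an ancestor of c0e0.

No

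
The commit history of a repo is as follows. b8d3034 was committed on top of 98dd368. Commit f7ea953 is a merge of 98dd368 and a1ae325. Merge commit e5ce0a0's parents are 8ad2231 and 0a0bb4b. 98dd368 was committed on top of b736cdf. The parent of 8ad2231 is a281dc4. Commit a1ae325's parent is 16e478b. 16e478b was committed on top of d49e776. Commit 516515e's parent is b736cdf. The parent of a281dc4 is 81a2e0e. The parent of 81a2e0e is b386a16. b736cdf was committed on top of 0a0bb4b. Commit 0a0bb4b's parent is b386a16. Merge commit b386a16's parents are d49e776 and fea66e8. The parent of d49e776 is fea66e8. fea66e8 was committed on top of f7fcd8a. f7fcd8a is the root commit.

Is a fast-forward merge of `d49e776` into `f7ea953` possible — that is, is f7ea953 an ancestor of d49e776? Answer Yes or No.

No

A fast-forward from f7ea953 to d49e776 is possible iff f7ea953 is an ancestor of d49e776.
Ancestors of d49e776: {d49e776, f7fcd8a, fea66e8}.
f7ea953 is not among them, so fast-forward is not possible.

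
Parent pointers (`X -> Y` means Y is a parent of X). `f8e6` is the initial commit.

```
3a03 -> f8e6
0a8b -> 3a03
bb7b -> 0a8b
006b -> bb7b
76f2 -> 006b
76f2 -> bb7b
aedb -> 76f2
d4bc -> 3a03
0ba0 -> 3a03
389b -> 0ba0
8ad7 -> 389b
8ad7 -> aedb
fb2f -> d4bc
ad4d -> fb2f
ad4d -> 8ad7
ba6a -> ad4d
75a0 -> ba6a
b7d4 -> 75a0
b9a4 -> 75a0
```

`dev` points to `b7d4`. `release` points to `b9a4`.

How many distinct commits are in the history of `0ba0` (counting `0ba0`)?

3

Walking parent pointers from 0ba0: reachable set = {0ba0, 3a03, f8e6}.
That is 3 commits.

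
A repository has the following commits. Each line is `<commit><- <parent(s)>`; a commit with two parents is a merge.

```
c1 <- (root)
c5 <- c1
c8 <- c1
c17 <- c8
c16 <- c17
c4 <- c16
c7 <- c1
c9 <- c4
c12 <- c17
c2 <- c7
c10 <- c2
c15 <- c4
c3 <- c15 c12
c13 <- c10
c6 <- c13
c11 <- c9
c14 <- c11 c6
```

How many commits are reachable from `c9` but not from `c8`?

Reachable from c9: {c1, c16, c17, c4, c8, c9}.
Reachable from c8: {c1, c8}.
In c9's history but not c8's: {c16, c17, c4, c9} — 4 commits.

4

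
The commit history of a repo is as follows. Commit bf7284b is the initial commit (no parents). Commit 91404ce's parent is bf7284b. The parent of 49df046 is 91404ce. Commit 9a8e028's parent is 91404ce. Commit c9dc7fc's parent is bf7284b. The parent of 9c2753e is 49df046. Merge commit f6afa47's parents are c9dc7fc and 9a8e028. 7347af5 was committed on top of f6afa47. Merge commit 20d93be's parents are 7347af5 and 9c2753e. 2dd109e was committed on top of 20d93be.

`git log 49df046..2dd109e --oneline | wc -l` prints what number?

7

Reachable from 2dd109e: {20d93be, 2dd109e, 49df046, 7347af5, 91404ce, 9a8e028, 9c2753e, bf7284b, c9dc7fc, f6afa47}.
Reachable from 49df046: {49df046, 91404ce, bf7284b}.
In 2dd109e's history but not 49df046's: {20d93be, 2dd109e, 7347af5, 9a8e028, 9c2753e, c9dc7fc, f6afa47} — 7 commits.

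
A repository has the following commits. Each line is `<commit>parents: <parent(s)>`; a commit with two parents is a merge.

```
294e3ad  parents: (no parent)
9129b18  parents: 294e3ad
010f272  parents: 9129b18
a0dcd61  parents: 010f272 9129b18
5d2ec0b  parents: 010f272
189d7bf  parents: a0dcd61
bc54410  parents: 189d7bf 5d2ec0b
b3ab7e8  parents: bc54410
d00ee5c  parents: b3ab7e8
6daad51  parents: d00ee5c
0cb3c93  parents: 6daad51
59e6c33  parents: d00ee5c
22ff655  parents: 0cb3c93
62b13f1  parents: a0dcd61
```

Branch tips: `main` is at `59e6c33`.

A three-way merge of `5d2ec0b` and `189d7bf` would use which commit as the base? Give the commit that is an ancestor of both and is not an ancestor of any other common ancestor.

010f272

Ancestors of 5d2ec0b: {010f272, 294e3ad, 5d2ec0b, 9129b18}.
Ancestors of 189d7bf: {010f272, 189d7bf, 294e3ad, 9129b18, a0dcd61}.
Common ancestors: {010f272, 294e3ad, 9129b18}.
Among these, 010f272 is not an ancestor of any other common ancestor — it is the merge base.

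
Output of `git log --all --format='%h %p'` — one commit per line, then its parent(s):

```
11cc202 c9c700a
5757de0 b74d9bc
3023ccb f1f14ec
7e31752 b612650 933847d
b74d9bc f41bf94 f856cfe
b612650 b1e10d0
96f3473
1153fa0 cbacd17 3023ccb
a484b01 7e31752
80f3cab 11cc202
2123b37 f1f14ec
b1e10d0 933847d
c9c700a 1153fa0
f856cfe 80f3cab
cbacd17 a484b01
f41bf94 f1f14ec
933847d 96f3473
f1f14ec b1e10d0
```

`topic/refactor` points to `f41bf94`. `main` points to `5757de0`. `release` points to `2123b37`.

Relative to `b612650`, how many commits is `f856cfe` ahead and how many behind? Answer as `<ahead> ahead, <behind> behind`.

10 ahead, 0 behind

Reachable from f856cfe: {1153fa0, 11cc202, 3023ccb, 7e31752, 80f3cab, 933847d, 96f3473, a484b01, b1e10d0, b612650, c9c700a, cbacd17, f1f14ec, f856cfe}.
Reachable from b612650: {933847d, 96f3473, b1e10d0, b612650}.
Only in f856cfe's history (ahead): {1153fa0, 11cc202, 3023ccb, 7e31752, 80f3cab, a484b01, c9c700a, cbacd17, f1f14ec, f856cfe} — 10.
Only in b612650's history (behind): {} — 0.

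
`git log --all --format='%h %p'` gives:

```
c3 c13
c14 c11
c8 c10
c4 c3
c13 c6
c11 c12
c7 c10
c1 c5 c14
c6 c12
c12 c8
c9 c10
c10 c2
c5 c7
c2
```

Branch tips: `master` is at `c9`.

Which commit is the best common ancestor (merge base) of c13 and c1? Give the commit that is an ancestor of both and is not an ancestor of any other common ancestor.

Ancestors of c13: {c10, c12, c13, c2, c6, c8}.
Ancestors of c1: {c1, c10, c11, c12, c14, c2, c5, c7, c8}.
Common ancestors: {c10, c12, c2, c8}.
Among these, c12 is not an ancestor of any other common ancestor — it is the merge base.

c12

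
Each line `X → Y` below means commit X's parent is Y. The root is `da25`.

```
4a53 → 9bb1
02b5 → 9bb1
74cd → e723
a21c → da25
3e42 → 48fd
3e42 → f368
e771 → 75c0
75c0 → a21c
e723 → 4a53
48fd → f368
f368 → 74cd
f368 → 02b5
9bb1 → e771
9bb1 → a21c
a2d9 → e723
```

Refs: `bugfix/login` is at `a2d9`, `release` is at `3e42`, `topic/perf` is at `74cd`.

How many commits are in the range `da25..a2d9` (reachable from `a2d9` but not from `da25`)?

7

Reachable from a2d9: {4a53, 75c0, 9bb1, a21c, a2d9, da25, e723, e771}.
Reachable from da25: {da25}.
In a2d9's history but not da25's: {4a53, 75c0, 9bb1, a21c, a2d9, e723, e771} — 7 commits.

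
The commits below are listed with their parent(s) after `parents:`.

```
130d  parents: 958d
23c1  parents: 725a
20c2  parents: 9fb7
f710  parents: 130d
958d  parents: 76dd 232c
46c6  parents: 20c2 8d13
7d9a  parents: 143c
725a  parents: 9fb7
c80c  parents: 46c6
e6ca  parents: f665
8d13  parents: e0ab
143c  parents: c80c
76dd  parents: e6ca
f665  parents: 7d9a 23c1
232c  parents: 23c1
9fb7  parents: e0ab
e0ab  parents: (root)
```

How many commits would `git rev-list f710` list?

Walking parent pointers from f710: reachable set = {130d, 143c, 20c2, 232c, 23c1, 46c6, 725a, 76dd, 7d9a, 8d13, 958d, 9fb7, c80c, e0ab, e6ca, f665, f710}.
That is 17 commits.

17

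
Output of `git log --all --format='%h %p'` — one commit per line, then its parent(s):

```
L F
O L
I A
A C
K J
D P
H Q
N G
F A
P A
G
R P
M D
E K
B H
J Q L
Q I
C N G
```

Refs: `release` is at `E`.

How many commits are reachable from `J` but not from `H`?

3

Reachable from J: {A, C, F, G, I, J, L, N, Q}.
Reachable from H: {A, C, G, H, I, N, Q}.
In J's history but not H's: {F, J, L} — 3 commits.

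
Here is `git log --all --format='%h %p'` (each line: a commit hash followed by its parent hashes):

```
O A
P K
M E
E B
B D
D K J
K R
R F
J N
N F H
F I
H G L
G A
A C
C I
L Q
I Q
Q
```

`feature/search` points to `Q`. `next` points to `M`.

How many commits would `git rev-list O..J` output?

6

Reachable from J: {A, C, F, G, H, I, J, L, N, Q}.
Reachable from O: {A, C, I, O, Q}.
In J's history but not O's: {F, G, H, J, L, N} — 6 commits.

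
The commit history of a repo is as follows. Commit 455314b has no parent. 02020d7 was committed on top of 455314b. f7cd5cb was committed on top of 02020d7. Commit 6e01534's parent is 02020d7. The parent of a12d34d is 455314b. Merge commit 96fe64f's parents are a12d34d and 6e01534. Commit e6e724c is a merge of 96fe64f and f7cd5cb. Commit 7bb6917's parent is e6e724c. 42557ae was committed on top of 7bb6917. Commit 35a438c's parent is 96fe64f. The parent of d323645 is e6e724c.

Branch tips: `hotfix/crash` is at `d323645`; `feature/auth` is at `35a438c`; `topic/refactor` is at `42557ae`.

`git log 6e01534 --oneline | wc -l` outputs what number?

3

Walking parent pointers from 6e01534: reachable set = {02020d7, 455314b, 6e01534}.
That is 3 commits.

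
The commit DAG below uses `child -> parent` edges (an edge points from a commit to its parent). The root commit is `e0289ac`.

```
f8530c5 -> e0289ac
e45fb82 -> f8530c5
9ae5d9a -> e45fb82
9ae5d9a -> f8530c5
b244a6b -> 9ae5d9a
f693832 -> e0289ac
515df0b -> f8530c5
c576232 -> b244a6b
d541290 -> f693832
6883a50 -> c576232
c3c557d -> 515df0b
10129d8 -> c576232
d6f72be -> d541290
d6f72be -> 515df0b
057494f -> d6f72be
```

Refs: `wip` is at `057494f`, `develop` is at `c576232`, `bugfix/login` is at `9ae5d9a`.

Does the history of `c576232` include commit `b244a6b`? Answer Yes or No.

Ancestors of c576232 (commits reachable by following parents): {9ae5d9a, b244a6b, c576232, e0289ac, e45fb82, f8530c5}.
b244a6b is in that set, so it is an ancestor of c576232.

Yes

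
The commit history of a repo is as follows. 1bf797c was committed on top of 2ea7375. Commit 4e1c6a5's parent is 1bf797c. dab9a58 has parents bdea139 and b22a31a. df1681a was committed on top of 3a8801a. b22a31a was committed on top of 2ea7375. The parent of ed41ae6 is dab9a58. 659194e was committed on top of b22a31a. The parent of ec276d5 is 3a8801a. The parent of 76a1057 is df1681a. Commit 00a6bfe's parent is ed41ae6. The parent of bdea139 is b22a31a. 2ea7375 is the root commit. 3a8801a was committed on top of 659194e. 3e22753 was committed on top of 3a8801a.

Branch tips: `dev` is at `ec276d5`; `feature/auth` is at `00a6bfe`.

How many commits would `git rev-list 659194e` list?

3

Walking parent pointers from 659194e: reachable set = {2ea7375, 659194e, b22a31a}.
That is 3 commits.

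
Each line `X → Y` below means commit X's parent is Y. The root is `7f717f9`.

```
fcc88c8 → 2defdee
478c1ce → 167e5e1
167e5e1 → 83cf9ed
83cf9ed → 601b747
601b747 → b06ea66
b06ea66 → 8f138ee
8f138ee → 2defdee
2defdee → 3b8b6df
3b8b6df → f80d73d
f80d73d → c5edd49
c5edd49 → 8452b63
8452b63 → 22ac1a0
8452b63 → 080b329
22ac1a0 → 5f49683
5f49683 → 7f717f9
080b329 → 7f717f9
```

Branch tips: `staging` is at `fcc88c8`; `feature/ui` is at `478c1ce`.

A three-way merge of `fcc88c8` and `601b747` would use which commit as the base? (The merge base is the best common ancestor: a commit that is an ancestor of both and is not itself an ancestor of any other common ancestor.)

Ancestors of fcc88c8: {080b329, 22ac1a0, 2defdee, 3b8b6df, 5f49683, 7f717f9, 8452b63, c5edd49, f80d73d, fcc88c8}.
Ancestors of 601b747: {080b329, 22ac1a0, 2defdee, 3b8b6df, 5f49683, 601b747, 7f717f9, 8452b63, 8f138ee, b06ea66, c5edd49, f80d73d}.
Common ancestors: {080b329, 22ac1a0, 2defdee, 3b8b6df, 5f49683, 7f717f9, 8452b63, c5edd49, f80d73d}.
Among these, 2defdee is not an ancestor of any other common ancestor — it is the merge base.

2defdee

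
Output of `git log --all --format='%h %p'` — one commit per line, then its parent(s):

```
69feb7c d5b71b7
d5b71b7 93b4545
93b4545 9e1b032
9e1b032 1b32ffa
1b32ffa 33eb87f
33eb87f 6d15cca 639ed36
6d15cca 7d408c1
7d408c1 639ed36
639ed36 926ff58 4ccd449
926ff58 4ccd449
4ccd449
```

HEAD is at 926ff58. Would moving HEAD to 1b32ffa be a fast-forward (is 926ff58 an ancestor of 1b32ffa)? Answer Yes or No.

A fast-forward from 926ff58 to 1b32ffa is possible iff 926ff58 is an ancestor of 1b32ffa.
Ancestors of 1b32ffa: {1b32ffa, 33eb87f, 4ccd449, 639ed36, 6d15cca, 7d408c1, 926ff58}.
926ff58 is among them, so fast-forward is possible.

Yes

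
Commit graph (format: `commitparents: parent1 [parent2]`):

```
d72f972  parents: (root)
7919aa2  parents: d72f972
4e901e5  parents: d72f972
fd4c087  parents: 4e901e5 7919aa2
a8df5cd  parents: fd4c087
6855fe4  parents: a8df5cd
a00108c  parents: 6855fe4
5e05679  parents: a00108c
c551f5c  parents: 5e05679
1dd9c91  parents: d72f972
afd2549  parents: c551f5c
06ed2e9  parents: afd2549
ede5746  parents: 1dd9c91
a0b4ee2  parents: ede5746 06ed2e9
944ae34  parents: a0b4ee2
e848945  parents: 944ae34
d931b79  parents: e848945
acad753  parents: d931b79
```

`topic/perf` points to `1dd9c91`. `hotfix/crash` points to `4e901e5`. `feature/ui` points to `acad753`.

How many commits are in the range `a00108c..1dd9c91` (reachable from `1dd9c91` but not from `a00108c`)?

Reachable from 1dd9c91: {1dd9c91, d72f972}.
Reachable from a00108c: {4e901e5, 6855fe4, 7919aa2, a00108c, a8df5cd, d72f972, fd4c087}.
In 1dd9c91's history but not a00108c's: {1dd9c91} — 1 commit.

1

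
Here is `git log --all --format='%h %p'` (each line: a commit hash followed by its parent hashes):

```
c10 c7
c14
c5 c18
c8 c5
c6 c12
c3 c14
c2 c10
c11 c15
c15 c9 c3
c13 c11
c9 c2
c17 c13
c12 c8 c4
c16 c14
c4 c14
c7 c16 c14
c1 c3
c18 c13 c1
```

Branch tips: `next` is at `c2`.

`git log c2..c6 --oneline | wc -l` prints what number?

Reachable from c6: {c1, c10, c11, c12, c13, c14, c15, c16, c18, c2, c3, c4, c5, c6, c7, c8, c9}.
Reachable from c2: {c10, c14, c16, c2, c7}.
In c6's history but not c2's: {c1, c11, c12, c13, c15, c18, c3, c4, c5, c6, c8, c9} — 12 commits.

12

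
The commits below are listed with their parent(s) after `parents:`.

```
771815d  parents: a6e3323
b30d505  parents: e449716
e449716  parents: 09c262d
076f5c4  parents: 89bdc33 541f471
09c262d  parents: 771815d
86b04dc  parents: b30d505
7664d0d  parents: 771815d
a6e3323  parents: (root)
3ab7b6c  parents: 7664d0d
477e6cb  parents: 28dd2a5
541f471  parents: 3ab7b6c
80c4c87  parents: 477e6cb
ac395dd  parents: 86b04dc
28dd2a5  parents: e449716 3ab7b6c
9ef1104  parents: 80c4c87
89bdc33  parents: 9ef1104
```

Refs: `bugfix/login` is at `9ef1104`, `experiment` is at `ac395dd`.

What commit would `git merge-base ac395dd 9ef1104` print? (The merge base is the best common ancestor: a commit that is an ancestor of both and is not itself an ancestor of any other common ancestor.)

Ancestors of ac395dd: {09c262d, 771815d, 86b04dc, a6e3323, ac395dd, b30d505, e449716}.
Ancestors of 9ef1104: {09c262d, 28dd2a5, 3ab7b6c, 477e6cb, 7664d0d, 771815d, 80c4c87, 9ef1104, a6e3323, e449716}.
Common ancestors: {09c262d, 771815d, a6e3323, e449716}.
Among these, e449716 is not an ancestor of any other common ancestor — it is the merge base.

e449716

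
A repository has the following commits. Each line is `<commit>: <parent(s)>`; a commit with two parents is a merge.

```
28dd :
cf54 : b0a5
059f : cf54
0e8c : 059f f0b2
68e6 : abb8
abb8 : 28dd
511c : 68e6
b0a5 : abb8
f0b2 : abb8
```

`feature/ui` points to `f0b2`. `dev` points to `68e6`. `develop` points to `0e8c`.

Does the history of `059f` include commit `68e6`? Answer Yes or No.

No

Ancestors of 059f: {059f, 28dd, abb8, b0a5, cf54}.
68e6 is not in that set, so it is not an ancestor of 059f.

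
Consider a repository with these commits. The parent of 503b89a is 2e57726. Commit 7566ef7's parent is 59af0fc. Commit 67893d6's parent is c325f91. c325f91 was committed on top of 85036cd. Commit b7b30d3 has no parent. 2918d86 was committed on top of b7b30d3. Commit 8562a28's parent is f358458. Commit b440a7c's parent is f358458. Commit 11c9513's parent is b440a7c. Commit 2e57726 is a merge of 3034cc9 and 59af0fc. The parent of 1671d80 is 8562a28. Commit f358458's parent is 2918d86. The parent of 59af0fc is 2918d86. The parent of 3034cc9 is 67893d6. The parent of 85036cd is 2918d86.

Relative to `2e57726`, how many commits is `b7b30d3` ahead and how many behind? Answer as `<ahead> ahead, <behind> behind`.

0 ahead, 7 behind

Reachable from b7b30d3: {b7b30d3}.
Reachable from 2e57726: {2918d86, 2e57726, 3034cc9, 59af0fc, 67893d6, 85036cd, b7b30d3, c325f91}.
Only in b7b30d3's history (ahead): {} — 0.
Only in 2e57726's history (behind): {2918d86, 2e57726, 3034cc9, 59af0fc, 67893d6, 85036cd, c325f91} — 7.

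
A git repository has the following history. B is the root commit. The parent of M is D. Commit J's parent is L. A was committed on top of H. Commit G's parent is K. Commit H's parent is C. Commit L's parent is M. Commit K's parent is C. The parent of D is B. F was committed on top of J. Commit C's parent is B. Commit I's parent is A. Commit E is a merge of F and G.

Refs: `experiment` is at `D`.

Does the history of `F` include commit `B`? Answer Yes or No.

Yes

Ancestors of F (commits reachable by following parents): {B, D, F, J, L, M}.
B is in that set, so it is an ancestor of F.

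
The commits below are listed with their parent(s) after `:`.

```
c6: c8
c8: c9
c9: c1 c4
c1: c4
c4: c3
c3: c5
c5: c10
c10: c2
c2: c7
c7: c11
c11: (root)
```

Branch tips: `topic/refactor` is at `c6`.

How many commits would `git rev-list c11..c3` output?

Reachable from c3: {c10, c11, c2, c3, c5, c7}.
Reachable from c11: {c11}.
In c3's history but not c11's: {c10, c2, c3, c5, c7} — 5 commits.

5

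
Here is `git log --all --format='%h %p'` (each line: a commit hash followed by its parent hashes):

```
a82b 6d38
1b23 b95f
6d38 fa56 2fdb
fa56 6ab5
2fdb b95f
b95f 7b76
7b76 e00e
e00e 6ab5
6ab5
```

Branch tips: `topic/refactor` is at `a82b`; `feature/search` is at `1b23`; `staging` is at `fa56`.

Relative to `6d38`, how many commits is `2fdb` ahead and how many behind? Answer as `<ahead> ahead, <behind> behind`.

0 ahead, 2 behind

Reachable from 2fdb: {2fdb, 6ab5, 7b76, b95f, e00e}.
Reachable from 6d38: {2fdb, 6ab5, 6d38, 7b76, b95f, e00e, fa56}.
Only in 2fdb's history (ahead): {} — 0.
Only in 6d38's history (behind): {6d38, fa56} — 2.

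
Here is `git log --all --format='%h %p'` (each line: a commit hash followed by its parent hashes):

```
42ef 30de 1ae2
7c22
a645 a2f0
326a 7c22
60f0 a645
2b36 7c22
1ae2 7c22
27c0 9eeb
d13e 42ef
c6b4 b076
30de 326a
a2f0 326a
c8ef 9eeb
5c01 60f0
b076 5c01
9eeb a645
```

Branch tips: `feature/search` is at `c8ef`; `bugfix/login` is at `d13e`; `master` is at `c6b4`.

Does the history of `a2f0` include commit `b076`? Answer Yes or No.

Ancestors of a2f0: {326a, 7c22, a2f0}.
b076 is not in that set, so it is not an ancestor of a2f0.

No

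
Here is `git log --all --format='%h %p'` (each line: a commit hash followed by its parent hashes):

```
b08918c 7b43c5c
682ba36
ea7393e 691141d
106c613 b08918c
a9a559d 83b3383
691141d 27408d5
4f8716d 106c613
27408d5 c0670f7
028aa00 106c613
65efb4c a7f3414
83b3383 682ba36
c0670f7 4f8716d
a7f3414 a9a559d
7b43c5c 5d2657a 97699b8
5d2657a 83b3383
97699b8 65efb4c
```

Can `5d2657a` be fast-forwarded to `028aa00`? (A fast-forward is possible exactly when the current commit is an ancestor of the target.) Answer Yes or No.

Yes

A fast-forward from 5d2657a to 028aa00 is possible iff 5d2657a is an ancestor of 028aa00.
Ancestors of 028aa00: {028aa00, 106c613, 5d2657a, 65efb4c, 682ba36, 7b43c5c, 83b3383, 97699b8, a7f3414, a9a559d, b08918c}.
5d2657a is among them, so fast-forward is possible.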